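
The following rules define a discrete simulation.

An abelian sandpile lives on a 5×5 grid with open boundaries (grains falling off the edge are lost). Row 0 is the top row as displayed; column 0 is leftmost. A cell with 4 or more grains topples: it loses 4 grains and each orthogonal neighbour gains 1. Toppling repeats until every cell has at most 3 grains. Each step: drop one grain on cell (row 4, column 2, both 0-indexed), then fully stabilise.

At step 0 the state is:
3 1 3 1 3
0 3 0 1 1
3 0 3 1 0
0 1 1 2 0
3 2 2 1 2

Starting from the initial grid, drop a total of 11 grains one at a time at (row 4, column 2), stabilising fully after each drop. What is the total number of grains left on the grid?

40

step 0: 3 1 3 1 3
0 3 0 1 1
3 0 3 1 0
0 1 1 2 0
3 2 2 1 2
step 1: 3 1 3 1 3
0 3 0 1 1
3 0 3 1 0
0 1 1 2 0
3 2 3 1 2
step 2: 3 1 3 1 3
0 3 0 1 1
3 0 3 1 0
0 1 2 2 0
3 3 0 2 2
step 3: 3 1 3 1 3
0 3 0 1 1
3 0 3 1 0
0 1 2 2 0
3 3 1 2 2
step 4: 3 1 3 1 3
0 3 0 1 1
3 0 3 1 0
0 1 2 2 0
3 3 2 2 2
step 5: 3 1 3 1 3
0 3 0 1 1
3 0 3 1 0
0 1 2 2 0
3 3 3 2 2
step 6: 3 1 3 1 3
0 3 0 1 1
3 0 3 1 0
1 2 3 2 0
0 1 1 3 2
step 7: 3 1 3 1 3
0 3 0 1 1
3 0 3 1 0
1 2 3 2 0
0 1 2 3 2
step 8: 3 1 3 1 3
0 3 0 1 1
3 0 3 1 0
1 2 3 2 0
0 1 3 3 2
step 9: 3 1 3 1 3
0 3 1 1 1
3 1 0 3 0
1 3 2 0 1
0 2 2 1 3
step 10: 3 1 3 1 3
0 3 1 1 1
3 1 0 3 0
1 3 2 0 1
0 2 3 1 3
step 11: 3 1 3 1 3
0 3 1 1 1
3 1 0 3 0
1 3 3 0 1
0 3 0 2 3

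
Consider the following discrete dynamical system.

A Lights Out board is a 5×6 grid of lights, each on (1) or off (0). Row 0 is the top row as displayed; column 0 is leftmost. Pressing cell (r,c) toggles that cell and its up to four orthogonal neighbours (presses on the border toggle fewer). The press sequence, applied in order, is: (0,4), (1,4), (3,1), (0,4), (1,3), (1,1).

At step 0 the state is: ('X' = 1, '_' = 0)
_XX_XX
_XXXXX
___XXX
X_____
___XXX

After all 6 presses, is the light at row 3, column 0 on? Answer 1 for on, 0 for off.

0

step 0: _XX_XX
_XXXXX
___XXX
X_____
___XXX
step 1: _XXX__
_XXX_X
___XXX
X_____
___XXX
step 2: _XXXX_
_XX_X_
___X_X
X_____
___XXX
step 3: _XXXX_
_XX_X_
_X_X_X
_XX___
_X_XXX
step 4: _XX__X
_XX___
_X_X_X
_XX___
_X_XXX
step 5: _XXX_X
_X_XX_
_X___X
_XX___
_X_XXX
step 6: __XX_X
X_XXX_
_____X
_XX___
_X_XXX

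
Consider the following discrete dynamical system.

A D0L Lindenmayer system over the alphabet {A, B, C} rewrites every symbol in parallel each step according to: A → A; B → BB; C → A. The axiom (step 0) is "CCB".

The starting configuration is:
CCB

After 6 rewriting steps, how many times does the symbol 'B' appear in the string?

64

t=0: CCB
t=1: AABB
t=2: AABBBB
t=3: AABBBBBBBB
t=4: AABBBBBBBBBBBBBBBB
t=5: AABBBBBBBBBBBBBBBBBBBBBBBBBBBBBBBB
t=6: AABBBBBBBBBBBBBBBBBBBBBBBBBBBBBBBBBBBBBBBBBBBBBBBBBBBBBBBBBBBBBBBB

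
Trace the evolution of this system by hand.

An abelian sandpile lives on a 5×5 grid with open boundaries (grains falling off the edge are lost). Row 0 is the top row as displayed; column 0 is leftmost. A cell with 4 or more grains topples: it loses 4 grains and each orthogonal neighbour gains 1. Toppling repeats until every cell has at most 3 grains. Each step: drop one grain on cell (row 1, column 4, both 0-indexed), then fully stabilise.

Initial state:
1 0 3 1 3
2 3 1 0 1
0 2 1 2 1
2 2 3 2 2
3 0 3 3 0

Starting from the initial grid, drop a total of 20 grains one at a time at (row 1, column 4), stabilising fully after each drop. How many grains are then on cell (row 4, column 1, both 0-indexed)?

2

t=0: 1 0 3 1 3
2 3 1 0 1
0 2 1 2 1
2 2 3 2 2
3 0 3 3 0
t=1: 1 0 3 1 3
2 3 1 0 2
0 2 1 2 1
2 2 3 2 2
3 0 3 3 0
t=2: 1 0 3 1 3
2 3 1 0 3
0 2 1 2 1
2 2 3 2 2
3 0 3 3 0
t=3: 1 0 3 2 0
2 3 1 1 1
0 2 1 2 2
2 2 3 2 2
3 0 3 3 0
t=4: 1 0 3 2 0
2 3 1 1 2
0 2 1 2 2
2 2 3 2 2
3 0 3 3 0
t=5: 1 0 3 2 0
2 3 1 1 3
0 2 1 2 2
2 2 3 2 2
3 0 3 3 0
t=6: 1 0 3 2 1
2 3 1 2 0
0 2 1 2 3
2 2 3 2 2
3 0 3 3 0
t=7: 1 0 3 2 1
2 3 1 2 1
0 2 1 2 3
2 2 3 2 2
3 0 3 3 0
t=8: 1 0 3 2 1
2 3 1 2 2
0 2 1 2 3
2 2 3 2 2
3 0 3 3 0
t=9: 1 0 3 2 1
2 3 1 2 3
0 2 1 2 3
2 2 3 2 2
3 0 3 3 0
t=10: 1 0 3 2 2
2 3 1 3 1
0 2 1 3 0
2 2 3 2 3
3 0 3 3 0
t=11: 1 0 3 2 2
2 3 1 3 2
0 2 1 3 0
2 2 3 2 3
3 0 3 3 0
t=12: 1 0 3 2 2
2 3 1 3 3
0 2 1 3 0
2 2 3 2 3
3 0 3 3 0
t=13: 1 0 3 3 3
2 3 2 1 1
0 2 2 0 2
2 2 3 3 3
3 0 3 3 0
t=14: 1 0 3 3 3
2 3 2 1 2
0 2 2 0 2
2 2 3 3 3
3 0 3 3 0
t=15: 1 0 3 3 3
2 3 2 1 3
0 2 2 0 2
2 2 3 3 3
3 0 3 3 0
t=16: 1 1 0 1 1
2 3 3 3 1
0 2 2 0 3
2 2 3 3 3
3 0 3 3 0
t=17: 1 1 0 1 1
2 3 3 3 2
0 2 2 0 3
2 2 3 3 3
3 0 3 3 0
t=18: 1 1 0 1 1
2 3 3 3 3
0 2 2 0 3
2 2 3 3 3
3 0 3 3 0
t=19: 1 2 1 2 2
3 1 2 2 2
1 1 2 0 2
3 0 3 3 1
3 2 1 1 2
t=20: 1 2 1 2 2
3 1 2 2 3
1 1 2 0 2
3 0 3 3 1
3 2 1 1 2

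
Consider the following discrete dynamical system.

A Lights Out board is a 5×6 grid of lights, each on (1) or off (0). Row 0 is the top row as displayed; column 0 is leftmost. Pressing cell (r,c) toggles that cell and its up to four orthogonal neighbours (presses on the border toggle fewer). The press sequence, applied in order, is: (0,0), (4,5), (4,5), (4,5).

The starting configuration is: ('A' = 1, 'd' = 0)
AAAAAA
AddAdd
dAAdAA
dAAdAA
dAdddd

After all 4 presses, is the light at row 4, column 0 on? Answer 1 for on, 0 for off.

0) AAAAAA
AddAdd
dAAdAA
dAAdAA
dAdddd
1) ddAAAA
dddAdd
dAAdAA
dAAdAA
dAdddd
2) ddAAAA
dddAdd
dAAdAA
dAAdAd
dAddAA
3) ddAAAA
dddAdd
dAAdAA
dAAdAA
dAdddd
4) ddAAAA
dddAdd
dAAdAA
dAAdAd
dAddAA

0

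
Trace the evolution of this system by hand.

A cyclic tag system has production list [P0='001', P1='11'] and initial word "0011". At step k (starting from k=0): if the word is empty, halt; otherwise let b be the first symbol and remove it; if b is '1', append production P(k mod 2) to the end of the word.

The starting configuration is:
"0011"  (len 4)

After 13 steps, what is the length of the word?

0) "0011"  (len 4)
1) "011"  (len 3)
2) "11"  (len 2)
3) "1001"  (len 4)
4) "00111"  (len 5)
5) "0111"  (len 4)
6) "111"  (len 3)
7) "11001"  (len 5)
8) "100111"  (len 6)
9) "00111001"  (len 8)
10) "0111001"  (len 7)
11) "111001"  (len 6)
12) "1100111"  (len 7)
13) "100111001"  (len 9)

9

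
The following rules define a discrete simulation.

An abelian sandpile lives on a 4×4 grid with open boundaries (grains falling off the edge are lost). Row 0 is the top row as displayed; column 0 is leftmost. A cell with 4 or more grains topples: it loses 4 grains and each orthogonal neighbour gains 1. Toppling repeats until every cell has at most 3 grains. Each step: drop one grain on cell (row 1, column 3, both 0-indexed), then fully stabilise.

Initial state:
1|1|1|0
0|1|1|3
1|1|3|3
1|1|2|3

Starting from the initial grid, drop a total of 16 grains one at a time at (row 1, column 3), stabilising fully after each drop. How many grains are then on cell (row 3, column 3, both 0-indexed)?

[0] 1|1|1|0
0|1|1|3
1|1|3|3
1|1|2|3
[1] 1|1|1|1
0|1|3|1
1|2|1|2
1|2|0|1
[2] 1|1|1|1
0|1|3|2
1|2|1|2
1|2|0|1
[3] 1|1|1|1
0|1|3|3
1|2|1|2
1|2|0|1
[4] 1|1|2|2
0|2|0|1
1|2|2|3
1|2|0|1
[5] 1|1|2|2
0|2|0|2
1|2|2|3
1|2|0|1
[6] 1|1|2|2
0|2|0|3
1|2|2|3
1|2|0|1
[7] 1|1|2|3
0|2|1|1
1|2|3|0
1|2|0|2
[8] 1|1|2|3
0|2|1|2
1|2|3|0
1|2|0|2
[9] 1|1|2|3
0|2|1|3
1|2|3|0
1|2|0|2
[10] 1|1|3|0
0|2|2|1
1|2|3|1
1|2|0|2
[11] 1|1|3|0
0|2|2|2
1|2|3|1
1|2|0|2
[12] 1|1|3|0
0|2|2|3
1|2|3|1
1|2|0|2
[13] 1|1|3|1
0|2|3|0
1|2|3|2
1|2|0|2
[14] 1|1|3|1
0|2|3|1
1|2|3|2
1|2|0|2
[15] 1|1|3|1
0|2|3|2
1|2|3|2
1|2|0|2
[16] 1|1|3|1
0|2|3|3
1|2|3|2
1|2|0|2

2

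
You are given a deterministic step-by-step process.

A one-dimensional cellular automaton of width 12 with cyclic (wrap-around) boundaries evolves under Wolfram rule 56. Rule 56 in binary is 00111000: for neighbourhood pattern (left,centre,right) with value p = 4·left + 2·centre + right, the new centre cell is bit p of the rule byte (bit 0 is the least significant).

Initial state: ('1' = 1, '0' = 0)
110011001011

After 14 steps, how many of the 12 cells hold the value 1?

5

[0] 110011001011
[1] 001010100110
[2] 000101010101
[3] 100010101010
[4] 010001010101
[5] 101000101010
[6] 010100010101
[7] 101010001010
[8] 010101000101
[9] 101010100010
[10] 010101010001
[11] 101010101000
[12] 010101010100
[13] 001010101010
[14] 000101010101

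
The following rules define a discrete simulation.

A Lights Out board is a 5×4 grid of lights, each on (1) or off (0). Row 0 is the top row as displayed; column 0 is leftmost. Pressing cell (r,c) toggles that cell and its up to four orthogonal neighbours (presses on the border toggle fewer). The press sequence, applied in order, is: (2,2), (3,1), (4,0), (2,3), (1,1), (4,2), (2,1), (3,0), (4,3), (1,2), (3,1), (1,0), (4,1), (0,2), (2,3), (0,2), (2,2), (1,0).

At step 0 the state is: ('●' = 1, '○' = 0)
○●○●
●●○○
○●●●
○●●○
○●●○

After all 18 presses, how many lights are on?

8

k=0  ○●○●
●●○○
○●●●
○●●○
○●●○
k=1  ○●○●
●●●○
○○○○
○●○○
○●●○
k=2  ○●○●
●●●○
○●○○
●○●○
○○●○
k=3  ○●○●
●●●○
○●○○
○○●○
●●●○
k=4  ○●○●
●●●●
○●●●
○○●●
●●●○
k=5  ○○○●
○○○●
○○●●
○○●●
●●●○
k=6  ○○○●
○○○●
○○●●
○○○●
●○○●
k=7  ○○○●
○●○●
●●○●
○●○●
●○○●
k=8  ○○○●
○●○●
○●○●
●○○●
○○○●
k=9  ○○○●
○●○●
○●○●
●○○○
○○●○
k=10  ○○●●
○○●○
○●●●
●○○○
○○●○
k=11  ○○●●
○○●○
○○●●
○●●○
○●●○
k=12  ●○●●
●●●○
●○●●
○●●○
○●●○
k=13  ●○●●
●●●○
●○●●
○○●○
●○○○
k=14  ●●○○
●●○○
●○●●
○○●○
●○○○
k=15  ●●○○
●●○●
●○○○
○○●●
●○○○
k=16  ●○●●
●●●●
●○○○
○○●●
●○○○
k=17  ●○●●
●●○●
●●●●
○○○●
●○○○
k=18  ○○●●
○○○●
○●●●
○○○●
●○○○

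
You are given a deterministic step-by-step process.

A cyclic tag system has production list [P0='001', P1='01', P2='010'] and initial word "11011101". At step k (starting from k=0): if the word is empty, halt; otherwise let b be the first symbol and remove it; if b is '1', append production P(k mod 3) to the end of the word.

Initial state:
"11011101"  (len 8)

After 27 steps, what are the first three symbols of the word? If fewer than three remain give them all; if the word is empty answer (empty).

100

step 0: "11011101"  (len 8)
step 1: "1011101001"  (len 10)
step 2: "01110100101"  (len 11)
step 3: "1110100101"  (len 10)
step 4: "110100101001"  (len 12)
step 5: "1010010100101"  (len 13)
step 6: "010010100101010"  (len 15)
step 7: "10010100101010"  (len 14)
step 8: "001010010101001"  (len 15)
step 9: "01010010101001"  (len 14)
step 10: "1010010101001"  (len 13)
step 11: "01001010100101"  (len 14)
step 12: "1001010100101"  (len 13)
step 13: "001010100101001"  (len 15)
step 14: "01010100101001"  (len 14)
step 15: "1010100101001"  (len 13)
step 16: "010100101001001"  (len 15)
step 17: "10100101001001"  (len 14)
step 18: "0100101001001010"  (len 16)
step 19: "100101001001010"  (len 15)
step 20: "0010100100101001"  (len 16)
step 21: "010100100101001"  (len 15)
step 22: "10100100101001"  (len 14)
step 23: "010010010100101"  (len 15)
step 24: "10010010100101"  (len 14)
step 25: "0010010100101001"  (len 16)
step 26: "010010100101001"  (len 15)
step 27: "10010100101001"  (len 14)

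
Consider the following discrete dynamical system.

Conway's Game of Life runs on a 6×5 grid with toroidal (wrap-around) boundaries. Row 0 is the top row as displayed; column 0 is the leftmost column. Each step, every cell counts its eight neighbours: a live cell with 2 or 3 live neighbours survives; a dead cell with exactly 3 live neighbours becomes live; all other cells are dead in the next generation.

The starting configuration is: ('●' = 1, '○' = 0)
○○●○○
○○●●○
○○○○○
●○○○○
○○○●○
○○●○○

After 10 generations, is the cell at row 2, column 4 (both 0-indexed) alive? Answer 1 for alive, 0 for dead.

0

0) ○○●○○
○○●●○
○○○○○
●○○○○
○○○●○
○○●○○
1) ○●●○○
○○●●○
○○○○○
○○○○○
○○○○○
○○●●○
2) ○●○○○
○●●●○
○○○○○
○○○○○
○○○○○
○●●●○
3) ●○○○○
○●●○○
○○●○○
○○○○○
○○●○○
○●●○○
4) ●○○○○
○●●○○
○●●○○
○○○○○
○●●○○
○●●○○
5) ●○○○○
●○●○○
○●●○○
○○○○○
○●●○○
●○●○○
6) ●○○○●
●○●○○
○●●○○
○○○○○
○●●○○
●○●○○
7) ●○○●●
●○●●●
○●●○○
○○○○○
○●●○○
●○●●●
8) ○○○○○
○○○○○
●●●○●
○○○○○
●●●○●
○○○○○
9) ○○○○○
●●○○○
●●○○○
○○○○○
●●○○○
●●○○○
10) ○○○○○
●●○○○
●●○○○
○○○○○
●●○○○
●●○○○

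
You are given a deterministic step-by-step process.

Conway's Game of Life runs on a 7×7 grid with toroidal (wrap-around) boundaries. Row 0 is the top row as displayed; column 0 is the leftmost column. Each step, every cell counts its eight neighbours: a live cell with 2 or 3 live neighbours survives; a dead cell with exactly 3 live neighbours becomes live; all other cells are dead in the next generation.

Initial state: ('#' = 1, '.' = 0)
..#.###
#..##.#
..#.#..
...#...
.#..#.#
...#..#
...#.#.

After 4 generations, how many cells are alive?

k=0  ..#.###
#..##.#
..#.#..
...#...
.#..#.#
...#..#
...#.#.
k=1  #.#....
###...#
..#.##.
..####.
#.####.
#.##..#
..##...
k=2  #.....#
#.#..##
#......
.......
#......
#....##
#.....#
k=3  .......
.....#.
##.....
.......
#......
.#...#.
.#.....
k=4  .......
.......
.......
##.....
.......
##.....
.......

4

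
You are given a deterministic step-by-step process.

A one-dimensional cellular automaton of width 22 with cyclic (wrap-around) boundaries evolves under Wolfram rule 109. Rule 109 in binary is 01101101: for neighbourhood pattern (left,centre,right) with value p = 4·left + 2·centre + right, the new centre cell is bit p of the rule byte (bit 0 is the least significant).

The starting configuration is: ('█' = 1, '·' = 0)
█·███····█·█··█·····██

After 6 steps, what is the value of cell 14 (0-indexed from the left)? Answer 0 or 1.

1

0) █·███····█·█··█·····██
1) ███·█·██·███··█·███·█·
2) █·████████·█··███·████
3) ███······███··█·███···
4) █·█·████·█·█··███·█·█·
5) █████··█████··█·██████
6) ····█··█···█··███·····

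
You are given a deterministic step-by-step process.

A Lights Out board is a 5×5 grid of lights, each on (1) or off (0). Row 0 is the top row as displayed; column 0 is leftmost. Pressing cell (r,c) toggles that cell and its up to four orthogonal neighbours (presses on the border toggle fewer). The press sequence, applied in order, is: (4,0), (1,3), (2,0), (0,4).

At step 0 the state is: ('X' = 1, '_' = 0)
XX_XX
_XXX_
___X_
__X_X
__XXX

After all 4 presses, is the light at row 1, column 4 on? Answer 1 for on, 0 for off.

t=0: XX_XX
_XXX_
___X_
__X_X
__XXX
t=1: XX_XX
_XXX_
___X_
X_X_X
XXXXX
t=2: XX__X
_X__X
_____
X_X_X
XXXXX
t=3: XX__X
XX__X
XX___
__X_X
XXXXX
t=4: XX_X_
XX___
XX___
__X_X
XXXXX

0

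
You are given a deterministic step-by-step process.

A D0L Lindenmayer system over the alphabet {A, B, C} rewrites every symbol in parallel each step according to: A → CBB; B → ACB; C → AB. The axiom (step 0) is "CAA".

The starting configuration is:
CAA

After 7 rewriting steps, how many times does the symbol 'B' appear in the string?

1553

gen 0: CAA
gen 1: ABCBBCBB
gen 2: CBBACBABACBACBABACBACB
gen 3: ABACBACBCBBABACBCBBACBCBBABACBCBBABACBCBBACBCBBABACBCBBABACB
gen 4: CBBACBCBBABACBCBBABACBABACBACBCBBACBCBBABACBABACBACBCBBABA…ACBACBCBBABACBABACBACBCBBACBCBBABACBABACBACBCBBACBCBBABACB  (len 164)
gen 5: ABACBACBCBBABACBABACBACBCBBACBCBBABACBABACBACBCBBACBCBBABA…BACBCBBABACBCBBABACBABACBACBCBBABACBABACBACBCBBACBCBBABACB  (len 448)
gen 6: CBBACBCBBABACBCBBABACBABACBACBCBBACBCBBABACBCBBACBCBBABACB…BACBCBBABACBCBBABACBABACBACBCBBABACBABACBACBCBBACBCBBABACB  (len 1224)
gen 7: ABACBACBCBBABACBABACBACBCBBACBCBBABACBABACBACBCBBACBCBBABA…BACBCBBABACBCBBABACBABACBACBCBBABACBABACBACBCBBACBCBBABACB  (len 3344)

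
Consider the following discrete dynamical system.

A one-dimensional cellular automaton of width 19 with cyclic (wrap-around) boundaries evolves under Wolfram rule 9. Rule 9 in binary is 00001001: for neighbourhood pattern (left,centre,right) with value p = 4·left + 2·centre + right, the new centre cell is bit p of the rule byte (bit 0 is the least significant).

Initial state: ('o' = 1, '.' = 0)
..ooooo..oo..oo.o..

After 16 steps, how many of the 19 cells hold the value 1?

gen 0: ..ooooo..oo..oo.o..
gen 1: o.o......o...o....o
gen 2: ....oooo...o...oo.o
gen 3: .oo.o....o...o.o...
gen 4: .o....oo...o.....oo
gen 5: ...oo.o..o...ooo.o.
gen 6: oo.o.......o.o.....
gen 7: o....ooooo.....ooo.
gen 8: ..oo.o.....ooo.o...
gen 9: o.o....ooo.o.....oo
gen 10: ....oo.o.....ooo.o.
gen 11: ooo.o....ooo.o.....
gen 12: o.....oo.o.....ooo.
gen 13: ..ooo.o....ooo.o...
gen 14: o.o.....oo.o.....oo
gen 15: ....ooo.o....ooo.o.
gen 16: ooo.o.....oo.o.....

7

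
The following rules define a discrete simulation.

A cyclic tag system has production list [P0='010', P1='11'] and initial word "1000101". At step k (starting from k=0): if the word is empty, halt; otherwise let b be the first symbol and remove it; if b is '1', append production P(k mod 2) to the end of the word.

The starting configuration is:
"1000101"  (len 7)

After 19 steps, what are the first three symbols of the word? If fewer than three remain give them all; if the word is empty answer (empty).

t=0: "1000101"  (len 7)
t=1: "000101010"  (len 9)
t=2: "00101010"  (len 8)
t=3: "0101010"  (len 7)
t=4: "101010"  (len 6)
t=5: "01010010"  (len 8)
t=6: "1010010"  (len 7)
t=7: "010010010"  (len 9)
t=8: "10010010"  (len 8)
t=9: "0010010010"  (len 10)
t=10: "010010010"  (len 9)
t=11: "10010010"  (len 8)
t=12: "001001011"  (len 9)
t=13: "01001011"  (len 8)
t=14: "1001011"  (len 7)
t=15: "001011010"  (len 9)
t=16: "01011010"  (len 8)
t=17: "1011010"  (len 7)
t=18: "01101011"  (len 8)
t=19: "1101011"  (len 7)

110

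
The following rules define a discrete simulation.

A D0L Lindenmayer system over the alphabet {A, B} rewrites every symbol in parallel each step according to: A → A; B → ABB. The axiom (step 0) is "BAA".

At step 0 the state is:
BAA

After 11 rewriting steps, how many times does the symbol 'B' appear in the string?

2048

gen 0: BAA
gen 1: ABBAA
gen 2: AABBABBAA
gen 3: AAABBABBAABBABBAA
gen 4: AAAABBABBAABBABBAAABBABBAABBABBAA
gen 5: AAAAABBABBAABBABBAAABBABBAABBABBAAAABBABBAABBABBAAABBABBAABBABBAA
gen 6: AAAAAABBABBAABBABBAAABBABBAABBABBAAAABBABBAABBABBAAABBABBA…ABBAABBABBAAABBABBAABBABBAAAABBABBAABBABBAAABBABBAABBABBAA  (len 129)
gen 7: AAAAAAABBABBAABBABBAAABBABBAABBABBAAAABBABBAABBABBAAABBABB…ABBAABBABBAAABBABBAABBABBAAAABBABBAABBABBAAABBABBAABBABBAA  (len 257)
gen 8: AAAAAAAABBABBAABBABBAAABBABBAABBABBAAAABBABBAABBABBAAABBAB…ABBAABBABBAAABBABBAABBABBAAAABBABBAABBABBAAABBABBAABBABBAA  (len 513)
gen 9: AAAAAAAAABBABBAABBABBAAABBABBAABBABBAAAABBABBAABBABBAAABBA…ABBAABBABBAAABBABBAABBABBAAAABBABBAABBABBAAABBABBAABBABBAA  (len 1025)
gen 10: AAAAAAAAAABBABBAABBABBAAABBABBAABBABBAAAABBABBAABBABBAAABB…ABBAABBABBAAABBABBAABBABBAAAABBABBAABBABBAAABBABBAABBABBAA  (len 2049)
gen 11: AAAAAAAAAAABBABBAABBABBAAABBABBAABBABBAAAABBABBAABBABBAAAB…ABBAABBABBAAABBABBAABBABBAAAABBABBAABBABBAAABBABBAABBABBAA  (len 4097)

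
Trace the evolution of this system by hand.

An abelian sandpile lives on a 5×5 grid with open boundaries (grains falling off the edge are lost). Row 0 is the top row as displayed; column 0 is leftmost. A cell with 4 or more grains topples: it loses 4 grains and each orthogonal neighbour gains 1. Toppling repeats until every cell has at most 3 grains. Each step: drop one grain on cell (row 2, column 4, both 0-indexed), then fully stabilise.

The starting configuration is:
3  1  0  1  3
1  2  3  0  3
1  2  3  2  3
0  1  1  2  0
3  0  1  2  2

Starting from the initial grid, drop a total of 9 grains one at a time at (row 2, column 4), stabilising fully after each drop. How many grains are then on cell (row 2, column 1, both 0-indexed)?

3

k=0  3  1  0  1  3
1  2  3  0  3
1  2  3  2  3
0  1  1  2  0
3  0  1  2  2
k=1  3  1  0  2  0
1  2  3  1  1
1  2  3  3  1
0  1  1  2  1
3  0  1  2  2
k=2  3  1  0  2  0
1  2  3  1  1
1  2  3  3  2
0  1  1  2  1
3  0  1  2  2
k=3  3  1  0  2  0
1  2  3  1  1
1  2  3  3  3
0  1  1  2  1
3  0  1  2  2
k=4  3  1  1  2  0
1  3  0  3  2
1  3  1  1  1
0  1  2  3  2
3  0  1  2  2
k=5  3  1  1  2  0
1  3  0  3  2
1  3  1  1  2
0  1  2  3  2
3  0  1  2  2
k=6  3  1  1  2  0
1  3  0  3  2
1  3  1  1  3
0  1  2  3  2
3  0  1  2  2
k=7  3  1  1  2  0
1  3  0  3  3
1  3  1  2  0
0  1  2  3  3
3  0  1  2  2
k=8  3  1  1  2  0
1  3  0  3  3
1  3  1  2  1
0  1  2  3  3
3  0  1  2  2
k=9  3  1  1  2  0
1  3  0  3  3
1  3  1  2  2
0  1  2  3  3
3  0  1  2  2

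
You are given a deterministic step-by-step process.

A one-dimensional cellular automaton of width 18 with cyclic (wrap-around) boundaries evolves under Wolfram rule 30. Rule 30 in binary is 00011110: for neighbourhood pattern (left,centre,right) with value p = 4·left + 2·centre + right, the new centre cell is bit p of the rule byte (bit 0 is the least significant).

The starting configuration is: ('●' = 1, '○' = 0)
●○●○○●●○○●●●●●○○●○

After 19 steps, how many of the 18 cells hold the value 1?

step 0: ●○●○○●●○○●●●●●○○●○
step 1: ●○●●●●○●●●○○○○●●●○
step 2: ●○●○○○○●○○●○○●●○○○
step 3: ●○●●○○●●●●●●●●○●○●
step 4: ○○●○●●●○○○○○○○○●○●
step 5: ●●●○●○○●○○○○○○●●○●
step 6: ○○○○●●●●●○○○○●●○○●
step 7: ●○○●●○○○○●○○●●○●●●
step 8: ○●●●○●○○●●●●●○○●○○
step 9: ●●○○○●●●●○○○○●●●●○
step 10: ●○●○●●○○○●○○●●○○○○
step 11: ●○●○●○●○●●●●●○●○○●
step 12: ○○●○●○●○●○○○○○●●●●
step 13: ●●●○●○●○●●○○○●●○○○
step 14: ●○○○●○●○●○●○●●○●○●
step 15: ○●○●●○●○●○●○●○○●○●
step 16: ○●○●○○●○●○●○●●●●○●
step 17: ○●○●●●●○●○●○●○○○○●
step 18: ○●○●○○○○●○●○●●○○●●
step 19: ○●○●●○○●●○●○●○●●●○

10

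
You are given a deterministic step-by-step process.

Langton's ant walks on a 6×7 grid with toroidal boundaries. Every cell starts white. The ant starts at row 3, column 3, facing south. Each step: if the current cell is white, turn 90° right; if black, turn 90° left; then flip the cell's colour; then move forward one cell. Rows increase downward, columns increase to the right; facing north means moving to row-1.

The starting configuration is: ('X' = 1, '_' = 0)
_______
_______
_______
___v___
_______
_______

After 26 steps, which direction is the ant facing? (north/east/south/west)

north

t=0: _______
_______
_______
___v___
_______
_______
t=1: _______
_______
_______
__<X___
_______
_______
t=2: _______
_______
__^____
__XX___
_______
_______
t=3: _______
_______
__X>___
__XX___
_______
_______
t=4: _______
_______
__XX___
__Xv___
_______
_______
t=5: _______
_______
__XX___
__X_>__
_______
_______
t=6: _______
_______
__XX___
__X_X__
____v__
_______
t=7: _______
_______
__XX___
__X_X__
___<X__
_______
t=8: _______
_______
__XX___
__X^X__
___XX__
_______
t=9: _______
_______
__XX___
__XX>__
___XX__
_______
t=10: _______
_______
__XX^__
__XX___
___XX__
_______
t=11: _______
_______
__XXX>_
__XX___
___XX__
_______
t=12: _______
_______
__XXXX_
__XX_v_
___XX__
_______
t=13: _______
_______
__XXXX_
__XX<X_
___XX__
_______
t=14: _______
_______
__XX^X_
__XXXX_
___XX__
_______
t=15: _______
_______
__X<_X_
__XXXX_
___XX__
_______
t=16: _______
_______
__X__X_
__XvXX_
___XX__
_______
t=17: _______
_______
__X__X_
__X_>X_
___XX__
_______
t=18: _______
_______
__X_^X_
__X__X_
___XX__
_______
t=19: _______
_______
__X_X>_
__X__X_
___XX__
_______
t=20: _______
_____^_
__X_X__
__X__X_
___XX__
_______
t=21: _______
_____X>
__X_X__
__X__X_
___XX__
_______
t=22: _______
_____XX
__X_X_v
__X__X_
___XX__
_______
t=23: _______
_____XX
__X_X<X
__X__X_
___XX__
_______
t=24: _______
_____^X
__X_XXX
__X__X_
___XX__
_______
t=25: _______
____<_X
__X_XXX
__X__X_
___XX__
_______
t=26: ____^__
____X_X
__X_XXX
__X__X_
___XX__
_______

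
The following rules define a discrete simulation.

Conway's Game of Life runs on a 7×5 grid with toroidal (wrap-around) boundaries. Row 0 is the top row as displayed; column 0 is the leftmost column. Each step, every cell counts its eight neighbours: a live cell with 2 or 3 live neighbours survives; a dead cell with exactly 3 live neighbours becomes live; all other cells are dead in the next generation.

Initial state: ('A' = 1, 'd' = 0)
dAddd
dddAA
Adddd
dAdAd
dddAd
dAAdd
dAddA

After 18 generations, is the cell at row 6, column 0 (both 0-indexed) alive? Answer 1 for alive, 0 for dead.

1

0) dAddd
dddAA
Adddd
dAdAd
dddAd
dAAdd
dAddA
1) ddAAA
AdddA
AdAAd
ddAdA
dAdAd
AAAAd
dAddd
2) dAAAA
Adddd
AdAdd
AdddA
ddddd
AddAA
ddddd
3) AAAAA
Adddd
Adddd
AAddA
dddAd
ddddA
dAddd
4) ddAAA
ddAAd
ddddd
AAddA
dddAd
ddddd
dAddd
5) dAddA
ddAdA
AAAAA
AdddA
AdddA
ddddd
ddAAd
6) AAddA
ddddd
ddAdd
ddAdd
AdddA
dddAA
ddAAd
7) AAAAA
AAddd
ddddd
dAdAd
AdddA
AdAdd
dAAdd
8) dddAA
dddAd
AAAdd
AdddA
AdAAA
AdAAA
ddddd
9) dddAA
AAdAd
AAAAd
ddddd
ddAdd
AdAdd
AdAdd
10) dddAd
ddddd
AddAd
dddAd
dAddd
ddAAd
AdAdd
11) ddddd
ddddA
ddddA
ddAdA
dddAd
ddAAd
dAAdA
12) AddAd
ddddd
AdddA
ddddA
ddddA
dAddA
dAAdd
13) dAAdd
Adddd
AdddA
dddAA
dddAA
dAAAd
dAAAA
14) ddddA
AdddA
AddAd
ddddd
Adddd
dAddd
ddddA
15) dddAA
AddAd
Adddd
ddddA
ddddd
Adddd
Adddd
16) AddAd
AddAd
Adddd
ddddd
ddddd
ddddd
Adddd
17) AAddd
AAddd
ddddA
ddddd
ddddd
ddddd
ddddA
18) dAddA
dAddA
Adddd
ddddd
ddddd
ddddd
Adddd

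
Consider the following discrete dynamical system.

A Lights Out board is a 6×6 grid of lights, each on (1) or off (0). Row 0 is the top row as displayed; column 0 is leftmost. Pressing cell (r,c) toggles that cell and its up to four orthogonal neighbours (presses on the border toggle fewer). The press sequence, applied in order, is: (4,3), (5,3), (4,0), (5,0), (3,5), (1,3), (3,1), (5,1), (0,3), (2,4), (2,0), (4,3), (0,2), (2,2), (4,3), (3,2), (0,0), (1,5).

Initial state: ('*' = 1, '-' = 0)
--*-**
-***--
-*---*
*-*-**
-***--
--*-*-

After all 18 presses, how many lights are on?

gen 0: --*-**
-***--
-*---*
*-*-**
-***--
--*-*-
gen 1: --*-**
-***--
-*---*
*-****
-*--*-
--***-
gen 2: --*-**
-***--
-*---*
*-****
-*-**-
------
gen 3: --*-**
-***--
-*---*
--****
*--**-
*-----
gen 4: --*-**
-***--
-*---*
--****
---**-
-*----
gen 5: --*-**
-***--
-*----
--**--
---***
-*----
gen 6: --****
-*--*-
-*-*--
--**--
---***
-*----
gen 7: --****
-*--*-
---*--
**-*--
-*-***
-*----
gen 8: --****
-*--*-
---*--
**-*--
---***
*-*---
gen 9: -----*
-*-**-
---*--
**-*--
---***
*-*---
gen 10: -----*
-*-*--
----**
**-**-
---***
*-*---
gen 11: -----*
**-*--
**--**
-*-**-
---***
*-*---
gen 12: -----*
**-*--
**--**
-*--*-
--*--*
*-**--
gen 13: -***-*
****--
**--**
-*--*-
--*--*
*-**--
gen 14: -***-*
**-*--
*-****
-**-*-
--*--*
*-**--
gen 15: -***-*
**-*--
*-****
-****-
---***
*-*---
gen 16: -***-*
**-*--
*--***
----*-
--****
*-*---
gen 17: *-**-*
-*-*--
*--***
----*-
--****
*-*---
gen 18: *-**--
-*-***
*--**-
----*-
--****
*-*---

17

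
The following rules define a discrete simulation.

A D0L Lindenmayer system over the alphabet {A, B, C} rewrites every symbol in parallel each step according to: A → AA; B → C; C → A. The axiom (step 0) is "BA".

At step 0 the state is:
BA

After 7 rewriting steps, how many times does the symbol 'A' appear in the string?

[0] BA
[1] CAA
[2] AAAAA
[3] AAAAAAAAAA
[4] AAAAAAAAAAAAAAAAAAAA
[5] AAAAAAAAAAAAAAAAAAAAAAAAAAAAAAAAAAAAAAAA
[6] AAAAAAAAAAAAAAAAAAAAAAAAAAAAAAAAAAAAAAAAAAAAAAAAAAAAAAAAAAAAAAAAAAAAAAAAAAAAAAAA
[7] AAAAAAAAAAAAAAAAAAAAAAAAAAAAAAAAAAAAAAAAAAAAAAAAAAAAAAAAAA…AAAAAAAAAAAAAAAAAAAAAAAAAAAAAAAAAAAAAAAAAAAAAAAAAAAAAAAAAA  (len 160)

160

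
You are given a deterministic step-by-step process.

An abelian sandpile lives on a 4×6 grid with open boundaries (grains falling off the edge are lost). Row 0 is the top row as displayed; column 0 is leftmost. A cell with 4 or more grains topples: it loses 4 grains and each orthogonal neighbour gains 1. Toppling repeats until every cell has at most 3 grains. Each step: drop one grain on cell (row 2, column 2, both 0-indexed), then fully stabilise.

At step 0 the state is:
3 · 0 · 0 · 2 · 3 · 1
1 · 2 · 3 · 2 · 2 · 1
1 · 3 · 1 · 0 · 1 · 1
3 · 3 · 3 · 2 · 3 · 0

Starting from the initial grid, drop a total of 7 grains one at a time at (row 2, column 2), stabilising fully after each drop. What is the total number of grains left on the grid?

[0] 3 · 0 · 0 · 2 · 3 · 1
1 · 2 · 3 · 2 · 2 · 1
1 · 3 · 1 · 0 · 1 · 1
3 · 3 · 3 · 2 · 3 · 0
[1] 3 · 0 · 0 · 2 · 3 · 1
1 · 2 · 3 · 2 · 2 · 1
1 · 3 · 2 · 0 · 1 · 1
3 · 3 · 3 · 2 · 3 · 0
[2] 3 · 0 · 0 · 2 · 3 · 1
1 · 2 · 3 · 2 · 2 · 1
1 · 3 · 3 · 0 · 1 · 1
3 · 3 · 3 · 2 · 3 · 0
[3] 3 · 1 · 1 · 2 · 3 · 1
2 · 0 · 1 · 3 · 2 · 1
3 · 2 · 3 · 1 · 1 · 1
0 · 2 · 1 · 3 · 3 · 0
[4] 3 · 1 · 1 · 2 · 3 · 1
2 · 0 · 2 · 3 · 2 · 1
3 · 3 · 0 · 2 · 1 · 1
0 · 2 · 2 · 3 · 3 · 0
[5] 3 · 1 · 1 · 2 · 3 · 1
2 · 0 · 2 · 3 · 2 · 1
3 · 3 · 1 · 2 · 1 · 1
0 · 2 · 2 · 3 · 3 · 0
[6] 3 · 1 · 1 · 2 · 3 · 1
2 · 0 · 2 · 3 · 2 · 1
3 · 3 · 2 · 2 · 1 · 1
0 · 2 · 2 · 3 · 3 · 0
[7] 3 · 1 · 1 · 2 · 3 · 1
2 · 0 · 2 · 3 · 2 · 1
3 · 3 · 3 · 2 · 1 · 1
0 · 2 · 2 · 3 · 3 · 0

44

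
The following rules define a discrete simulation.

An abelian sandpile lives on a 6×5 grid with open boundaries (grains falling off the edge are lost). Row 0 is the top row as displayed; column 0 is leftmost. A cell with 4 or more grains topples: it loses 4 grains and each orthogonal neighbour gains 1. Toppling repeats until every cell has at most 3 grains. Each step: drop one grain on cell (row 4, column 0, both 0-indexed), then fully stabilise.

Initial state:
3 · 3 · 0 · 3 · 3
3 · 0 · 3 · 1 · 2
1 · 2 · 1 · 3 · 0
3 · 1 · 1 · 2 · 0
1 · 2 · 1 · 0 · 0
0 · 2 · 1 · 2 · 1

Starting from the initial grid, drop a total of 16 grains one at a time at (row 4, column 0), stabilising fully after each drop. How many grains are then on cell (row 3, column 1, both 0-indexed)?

1

k=0  3 · 3 · 0 · 3 · 3
3 · 0 · 3 · 1 · 2
1 · 2 · 1 · 3 · 0
3 · 1 · 1 · 2 · 0
1 · 2 · 1 · 0 · 0
0 · 2 · 1 · 2 · 1
k=1  3 · 3 · 0 · 3 · 3
3 · 0 · 3 · 1 · 2
1 · 2 · 1 · 3 · 0
3 · 1 · 1 · 2 · 0
2 · 2 · 1 · 0 · 0
0 · 2 · 1 · 2 · 1
k=2  3 · 3 · 0 · 3 · 3
3 · 0 · 3 · 1 · 2
1 · 2 · 1 · 3 · 0
3 · 1 · 1 · 2 · 0
3 · 2 · 1 · 0 · 0
0 · 2 · 1 · 2 · 1
k=3  3 · 3 · 0 · 3 · 3
3 · 0 · 3 · 1 · 2
2 · 2 · 1 · 3 · 0
0 · 2 · 1 · 2 · 0
1 · 3 · 1 · 0 · 0
1 · 2 · 1 · 2 · 1
k=4  3 · 3 · 0 · 3 · 3
3 · 0 · 3 · 1 · 2
2 · 2 · 1 · 3 · 0
0 · 2 · 1 · 2 · 0
2 · 3 · 1 · 0 · 0
1 · 2 · 1 · 2 · 1
k=5  3 · 3 · 0 · 3 · 3
3 · 0 · 3 · 1 · 2
2 · 2 · 1 · 3 · 0
0 · 2 · 1 · 2 · 0
3 · 3 · 1 · 0 · 0
1 · 2 · 1 · 2 · 1
k=6  3 · 3 · 0 · 3 · 3
3 · 0 · 3 · 1 · 2
2 · 2 · 1 · 3 · 0
1 · 3 · 1 · 2 · 0
1 · 0 · 2 · 0 · 0
2 · 3 · 1 · 2 · 1
k=7  3 · 3 · 0 · 3 · 3
3 · 0 · 3 · 1 · 2
2 · 2 · 1 · 3 · 0
1 · 3 · 1 · 2 · 0
2 · 0 · 2 · 0 · 0
2 · 3 · 1 · 2 · 1
k=8  3 · 3 · 0 · 3 · 3
3 · 0 · 3 · 1 · 2
2 · 2 · 1 · 3 · 0
1 · 3 · 1 · 2 · 0
3 · 0 · 2 · 0 · 0
2 · 3 · 1 · 2 · 1
k=9  3 · 3 · 0 · 3 · 3
3 · 0 · 3 · 1 · 2
2 · 2 · 1 · 3 · 0
2 · 3 · 1 · 2 · 0
0 · 1 · 2 · 0 · 0
3 · 3 · 1 · 2 · 1
k=10  3 · 3 · 0 · 3 · 3
3 · 0 · 3 · 1 · 2
2 · 2 · 1 · 3 · 0
2 · 3 · 1 · 2 · 0
1 · 1 · 2 · 0 · 0
3 · 3 · 1 · 2 · 1
k=11  3 · 3 · 0 · 3 · 3
3 · 0 · 3 · 1 · 2
2 · 2 · 1 · 3 · 0
2 · 3 · 1 · 2 · 0
2 · 1 · 2 · 0 · 0
3 · 3 · 1 · 2 · 1
k=12  3 · 3 · 0 · 3 · 3
3 · 0 · 3 · 1 · 2
2 · 2 · 1 · 3 · 0
2 · 3 · 1 · 2 · 0
3 · 1 · 2 · 0 · 0
3 · 3 · 1 · 2 · 1
k=13  3 · 3 · 0 · 3 · 3
3 · 0 · 3 · 1 · 2
2 · 2 · 1 · 3 · 0
3 · 3 · 1 · 2 · 0
1 · 3 · 2 · 0 · 0
1 · 0 · 2 · 2 · 1
k=14  3 · 3 · 0 · 3 · 3
3 · 0 · 3 · 1 · 2
2 · 2 · 1 · 3 · 0
3 · 3 · 1 · 2 · 0
2 · 3 · 2 · 0 · 0
1 · 0 · 2 · 2 · 1
k=15  3 · 3 · 0 · 3 · 3
3 · 0 · 3 · 1 · 2
2 · 2 · 1 · 3 · 0
3 · 3 · 1 · 2 · 0
3 · 3 · 2 · 0 · 0
1 · 0 · 2 · 2 · 1
k=16  3 · 3 · 0 · 3 · 3
3 · 0 · 3 · 1 · 2
3 · 3 · 1 · 3 · 0
1 · 1 · 2 · 2 · 0
2 · 1 · 3 · 0 · 0
2 · 1 · 2 · 2 · 1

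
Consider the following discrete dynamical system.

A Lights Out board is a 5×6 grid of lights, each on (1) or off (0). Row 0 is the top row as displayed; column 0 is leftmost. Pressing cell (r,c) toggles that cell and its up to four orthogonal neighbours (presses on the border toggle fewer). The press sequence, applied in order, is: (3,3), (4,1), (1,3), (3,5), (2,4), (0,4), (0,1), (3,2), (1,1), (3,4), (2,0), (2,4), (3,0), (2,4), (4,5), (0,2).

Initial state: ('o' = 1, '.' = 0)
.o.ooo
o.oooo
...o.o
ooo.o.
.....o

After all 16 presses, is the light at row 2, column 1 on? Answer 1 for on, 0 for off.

0

[0] .o.ooo
o.oooo
...o.o
ooo.o.
.....o
[1] .o.ooo
o.oooo
.....o
oo.o..
...o.o
[2] .o.ooo
o.oooo
.....o
o..o..
oooo.o
[3] .o..oo
o....o
...o.o
o..o..
oooo.o
[4] .o..oo
o....o
...o..
o..ooo
oooo..
[5] .o..oo
o...oo
....oo
o..o.o
oooo..
[6] .o.o..
o....o
....oo
o..o.o
oooo..
[7] o.oo..
oo...o
....oo
o..o.o
oooo..
[8] o.oo..
oo...o
..o.oo
ooo..o
oo.o..
[9] oooo..
..o..o
.oo.oo
ooo..o
oo.o..
[10] oooo..
..o..o
.oo..o
ooooo.
oo.oo.
[11] oooo..
o.o..o
o.o..o
.oooo.
oo.oo.
[12] oooo..
o.o.oo
o.ooo.
.ooo..
oo.oo.
[13] oooo..
o.o.oo
..ooo.
o.oo..
.o.oo.
[14] oooo..
o.o..o
..o..o
o.ooo.
.o.oo.
[15] oooo..
o.o..o
..o..o
o.oooo
.o.o.o
[16] o.....
o....o
..o..o
o.oooo
.o.o.o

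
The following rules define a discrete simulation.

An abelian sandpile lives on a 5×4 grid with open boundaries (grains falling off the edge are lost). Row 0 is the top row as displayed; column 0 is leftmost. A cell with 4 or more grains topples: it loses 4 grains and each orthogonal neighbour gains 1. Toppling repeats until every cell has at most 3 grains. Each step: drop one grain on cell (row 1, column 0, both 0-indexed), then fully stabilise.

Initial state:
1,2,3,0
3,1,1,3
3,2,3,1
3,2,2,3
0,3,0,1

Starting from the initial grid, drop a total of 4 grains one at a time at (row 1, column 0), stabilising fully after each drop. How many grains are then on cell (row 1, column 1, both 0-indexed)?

3

k=0  1,2,3,0
3,1,1,3
3,2,3,1
3,2,2,3
0,3,0,1
k=1  2,2,3,0
1,2,1,3
1,3,3,1
0,3,2,3
1,3,0,1
k=2  2,2,3,0
2,2,1,3
1,3,3,1
0,3,2,3
1,3,0,1
k=3  2,2,3,0
3,2,1,3
1,3,3,1
0,3,2,3
1,3,0,1
k=4  3,2,3,0
0,3,1,3
2,3,3,1
0,3,2,3
1,3,0,1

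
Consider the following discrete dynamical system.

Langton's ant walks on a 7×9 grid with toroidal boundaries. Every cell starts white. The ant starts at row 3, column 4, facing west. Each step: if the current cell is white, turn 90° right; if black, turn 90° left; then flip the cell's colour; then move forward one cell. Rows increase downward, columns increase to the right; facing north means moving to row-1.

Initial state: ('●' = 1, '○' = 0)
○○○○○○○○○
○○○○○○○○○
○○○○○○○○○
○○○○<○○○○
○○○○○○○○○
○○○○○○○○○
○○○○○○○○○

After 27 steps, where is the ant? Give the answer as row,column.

5,7

k=0  ○○○○○○○○○
○○○○○○○○○
○○○○○○○○○
○○○○<○○○○
○○○○○○○○○
○○○○○○○○○
○○○○○○○○○
k=1  ○○○○○○○○○
○○○○○○○○○
○○○○^○○○○
○○○○●○○○○
○○○○○○○○○
○○○○○○○○○
○○○○○○○○○
k=2  ○○○○○○○○○
○○○○○○○○○
○○○○●>○○○
○○○○●○○○○
○○○○○○○○○
○○○○○○○○○
○○○○○○○○○
k=3  ○○○○○○○○○
○○○○○○○○○
○○○○●●○○○
○○○○●v○○○
○○○○○○○○○
○○○○○○○○○
○○○○○○○○○
k=4  ○○○○○○○○○
○○○○○○○○○
○○○○●●○○○
○○○○<●○○○
○○○○○○○○○
○○○○○○○○○
○○○○○○○○○
k=5  ○○○○○○○○○
○○○○○○○○○
○○○○●●○○○
○○○○○●○○○
○○○○v○○○○
○○○○○○○○○
○○○○○○○○○
k=6  ○○○○○○○○○
○○○○○○○○○
○○○○●●○○○
○○○○○●○○○
○○○<●○○○○
○○○○○○○○○
○○○○○○○○○
k=7  ○○○○○○○○○
○○○○○○○○○
○○○○●●○○○
○○○^○●○○○
○○○●●○○○○
○○○○○○○○○
○○○○○○○○○
k=8  ○○○○○○○○○
○○○○○○○○○
○○○○●●○○○
○○○●>●○○○
○○○●●○○○○
○○○○○○○○○
○○○○○○○○○
k=9  ○○○○○○○○○
○○○○○○○○○
○○○○●●○○○
○○○●●●○○○
○○○●v○○○○
○○○○○○○○○
○○○○○○○○○
k=10  ○○○○○○○○○
○○○○○○○○○
○○○○●●○○○
○○○●●●○○○
○○○●○>○○○
○○○○○○○○○
○○○○○○○○○
k=11  ○○○○○○○○○
○○○○○○○○○
○○○○●●○○○
○○○●●●○○○
○○○●○●○○○
○○○○○v○○○
○○○○○○○○○
k=12  ○○○○○○○○○
○○○○○○○○○
○○○○●●○○○
○○○●●●○○○
○○○●○●○○○
○○○○<●○○○
○○○○○○○○○
k=13  ○○○○○○○○○
○○○○○○○○○
○○○○●●○○○
○○○●●●○○○
○○○●^●○○○
○○○○●●○○○
○○○○○○○○○
k=14  ○○○○○○○○○
○○○○○○○○○
○○○○●●○○○
○○○●●●○○○
○○○●●>○○○
○○○○●●○○○
○○○○○○○○○
k=15  ○○○○○○○○○
○○○○○○○○○
○○○○●●○○○
○○○●●^○○○
○○○●●○○○○
○○○○●●○○○
○○○○○○○○○
k=16  ○○○○○○○○○
○○○○○○○○○
○○○○●●○○○
○○○●<○○○○
○○○●●○○○○
○○○○●●○○○
○○○○○○○○○
k=17  ○○○○○○○○○
○○○○○○○○○
○○○○●●○○○
○○○●○○○○○
○○○●v○○○○
○○○○●●○○○
○○○○○○○○○
k=18  ○○○○○○○○○
○○○○○○○○○
○○○○●●○○○
○○○●○○○○○
○○○●○>○○○
○○○○●●○○○
○○○○○○○○○
k=19  ○○○○○○○○○
○○○○○○○○○
○○○○●●○○○
○○○●○○○○○
○○○●○●○○○
○○○○●v○○○
○○○○○○○○○
k=20  ○○○○○○○○○
○○○○○○○○○
○○○○●●○○○
○○○●○○○○○
○○○●○●○○○
○○○○●○>○○
○○○○○○○○○
k=21  ○○○○○○○○○
○○○○○○○○○
○○○○●●○○○
○○○●○○○○○
○○○●○●○○○
○○○○●○●○○
○○○○○○v○○
k=22  ○○○○○○○○○
○○○○○○○○○
○○○○●●○○○
○○○●○○○○○
○○○●○●○○○
○○○○●○●○○
○○○○○<●○○
k=23  ○○○○○○○○○
○○○○○○○○○
○○○○●●○○○
○○○●○○○○○
○○○●○●○○○
○○○○●^●○○
○○○○○●●○○
k=24  ○○○○○○○○○
○○○○○○○○○
○○○○●●○○○
○○○●○○○○○
○○○●○●○○○
○○○○●●>○○
○○○○○●●○○
k=25  ○○○○○○○○○
○○○○○○○○○
○○○○●●○○○
○○○●○○○○○
○○○●○●^○○
○○○○●●○○○
○○○○○●●○○
k=26  ○○○○○○○○○
○○○○○○○○○
○○○○●●○○○
○○○●○○○○○
○○○●○●●>○
○○○○●●○○○
○○○○○●●○○
k=27  ○○○○○○○○○
○○○○○○○○○
○○○○●●○○○
○○○●○○○○○
○○○●○●●●○
○○○○●●○v○
○○○○○●●○○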